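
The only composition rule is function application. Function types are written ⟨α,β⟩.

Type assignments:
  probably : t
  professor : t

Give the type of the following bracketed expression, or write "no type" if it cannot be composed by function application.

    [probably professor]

no type

[probably professor]: t with t — neither is a function whose domain matches the other; composition fails here.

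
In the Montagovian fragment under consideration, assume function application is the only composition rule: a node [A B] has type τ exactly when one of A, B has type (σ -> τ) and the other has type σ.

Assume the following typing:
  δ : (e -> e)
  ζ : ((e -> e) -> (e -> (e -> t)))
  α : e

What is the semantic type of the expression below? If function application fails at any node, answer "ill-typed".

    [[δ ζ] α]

At [δ ζ], ζ : ((e -> e) -> (e -> (e -> t))) takes δ : (e -> e), giving (e -> (e -> t)).
At [[δ ζ] α], [δ ζ] : (e -> (e -> t)) takes α : e, giving (e -> t).

(e -> t)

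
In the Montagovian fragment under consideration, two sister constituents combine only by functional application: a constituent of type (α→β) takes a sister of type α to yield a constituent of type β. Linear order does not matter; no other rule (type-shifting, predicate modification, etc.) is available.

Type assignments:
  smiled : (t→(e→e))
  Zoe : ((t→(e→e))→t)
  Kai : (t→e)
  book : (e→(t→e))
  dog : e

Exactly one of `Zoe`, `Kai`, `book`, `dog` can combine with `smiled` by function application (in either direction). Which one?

Zoe — combines: Zoe : ((t→(e→e))→t) takes smiled : (t→(e→e)) as argument, giving t.
Kai : (t→e) — neither side's domain matches the other.
book : (e→(t→e)) — neither side's domain matches the other.
dog : e — neither side's domain matches the other.

Zoe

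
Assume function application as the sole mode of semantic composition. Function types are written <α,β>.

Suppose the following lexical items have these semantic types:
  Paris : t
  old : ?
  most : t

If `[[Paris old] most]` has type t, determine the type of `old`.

<t,<t,t>>

[[Paris old] most] is required to be t. most : t cannot yield t as functor, so [Paris old] : <t,t>.
[Paris old] is required to be <t,t>. Paris : t cannot yield <t,t> as functor, so old : <t,<t,t>>.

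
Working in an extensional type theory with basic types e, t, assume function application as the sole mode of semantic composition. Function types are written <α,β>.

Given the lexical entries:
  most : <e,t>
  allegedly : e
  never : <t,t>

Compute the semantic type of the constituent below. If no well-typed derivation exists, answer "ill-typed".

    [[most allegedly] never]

At [most allegedly], most : <e,t> takes allegedly : e, giving t.
At [[most allegedly] never], never : <t,t> takes [most allegedly] : t, giving t.

t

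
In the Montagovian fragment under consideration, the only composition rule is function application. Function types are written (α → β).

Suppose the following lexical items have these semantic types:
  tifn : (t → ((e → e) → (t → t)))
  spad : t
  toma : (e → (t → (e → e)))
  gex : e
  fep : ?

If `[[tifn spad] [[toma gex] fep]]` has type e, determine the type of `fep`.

((t → (e → e)) → (((e → e) → (t → t)) → e))

At [[tifn spad] [[toma gex] fep]] (required: e): [tifn spad] is ((e → e) → (t → t)), which is not a function with range e; hence [[toma gex] fep] is the functor — type (((e → e) → (t → t)) → e).
At [[toma gex] fep] (required: (((e → e) → (t → t)) → e)): [toma gex] is (t → (e → e)), which is not a function with range (((e → e) → (t → t)) → e); hence fep is the functor — type ((t → (e → e)) → (((e → e) → (t → t)) → e)).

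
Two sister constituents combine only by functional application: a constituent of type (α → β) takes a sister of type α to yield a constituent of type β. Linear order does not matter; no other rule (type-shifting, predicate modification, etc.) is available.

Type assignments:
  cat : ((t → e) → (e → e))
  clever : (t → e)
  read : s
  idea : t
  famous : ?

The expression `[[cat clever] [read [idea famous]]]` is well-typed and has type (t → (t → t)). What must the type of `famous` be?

(t → (s → ((e → e) → (t → (t → t)))))

For [[cat clever] [read [idea famous]]] to have type (t → (t → t)) with [cat clever] of type (e → e), [read [idea famous]] must be the function: [read [idea famous]] : ((e → e) → (t → (t → t))).
For [read [idea famous]] to have type ((e → e) → (t → (t → t))) with read of type s, [idea famous] must be the function: [idea famous] : (s → ((e → e) → (t → (t → t)))).
For [idea famous] to have type (s → ((e → e) → (t → (t → t)))) with idea of type t, famous must be the function: famous : (t → (s → ((e → e) → (t → (t → t))))).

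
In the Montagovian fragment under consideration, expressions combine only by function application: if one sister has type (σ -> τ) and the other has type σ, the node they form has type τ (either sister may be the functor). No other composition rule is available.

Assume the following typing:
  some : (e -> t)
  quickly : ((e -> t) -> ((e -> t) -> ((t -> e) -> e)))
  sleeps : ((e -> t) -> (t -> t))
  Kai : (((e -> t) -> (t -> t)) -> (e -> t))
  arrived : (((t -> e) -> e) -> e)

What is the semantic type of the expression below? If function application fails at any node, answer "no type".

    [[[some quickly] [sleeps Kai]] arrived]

[some quickly]: quickly is ((e -> t) -> ((e -> t) -> ((t -> e) -> e))), some is (e -> t); result ((e -> t) -> ((t -> e) -> e)).
[sleeps Kai]: Kai is (((e -> t) -> (t -> t)) -> (e -> t)), sleeps is ((e -> t) -> (t -> t)); result (e -> t).
[[some quickly] [sleeps Kai]]: [some quickly] is ((e -> t) -> ((t -> e) -> e)), [sleeps Kai] is (e -> t); result ((t -> e) -> e).
[[[some quickly] [sleeps Kai]] arrived]: arrived is (((t -> e) -> e) -> e), [[some quickly] [sleeps Kai]] is ((t -> e) -> e); result e.

e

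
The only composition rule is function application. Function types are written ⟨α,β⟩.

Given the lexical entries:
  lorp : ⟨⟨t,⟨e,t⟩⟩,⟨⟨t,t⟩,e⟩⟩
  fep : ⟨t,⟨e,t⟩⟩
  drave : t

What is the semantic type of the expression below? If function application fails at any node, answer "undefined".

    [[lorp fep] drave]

[lorp fep]: lorp is ⟨⟨t,⟨e,t⟩⟩,⟨⟨t,t⟩,e⟩⟩, fep is ⟨t,⟨e,t⟩⟩; result ⟨⟨t,t⟩,e⟩.
[[lorp fep] drave]: ⟨⟨t,t⟩,e⟩ with t — neither is a function whose domain matches the other; composition fails here.

undefined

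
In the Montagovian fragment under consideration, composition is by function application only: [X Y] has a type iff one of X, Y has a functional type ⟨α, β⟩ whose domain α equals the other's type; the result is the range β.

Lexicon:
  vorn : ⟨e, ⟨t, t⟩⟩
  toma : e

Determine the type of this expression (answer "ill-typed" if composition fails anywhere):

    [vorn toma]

⟨t, t⟩

[vorn toma]: ⟨e, ⟨t, t⟩⟩ applied to e yields ⟨t, t⟩.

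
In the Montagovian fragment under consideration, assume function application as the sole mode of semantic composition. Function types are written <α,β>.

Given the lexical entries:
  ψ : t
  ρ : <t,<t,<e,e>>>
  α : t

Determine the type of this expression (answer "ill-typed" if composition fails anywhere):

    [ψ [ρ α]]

[ρ α]: ρ is <t,<t,<e,e>>>, α is t; result <t,<e,e>>.
[ψ [ρ α]]: [ρ α] is <t,<e,e>>, ψ is t; result <e,e>.

<e,e>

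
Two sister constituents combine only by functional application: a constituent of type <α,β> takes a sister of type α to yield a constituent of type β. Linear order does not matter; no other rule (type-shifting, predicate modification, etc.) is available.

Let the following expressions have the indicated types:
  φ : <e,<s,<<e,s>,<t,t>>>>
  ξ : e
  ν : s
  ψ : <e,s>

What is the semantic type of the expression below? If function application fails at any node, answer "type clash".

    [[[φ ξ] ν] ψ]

[φ ξ]: functor φ : <e,<s,<<e,s>,<t,t>>>>, argument ξ : e; result <s,<<e,s>,<t,t>>>.
[[φ ξ] ν]: functor [φ ξ] : <s,<<e,s>,<t,t>>>, argument ν : s; result <<e,s>,<t,t>>.
[[[φ ξ] ν] ψ]: functor [[φ ξ] ν] : <<e,s>,<t,t>>, argument ψ : <e,s>; result <t,t>.

<t,t>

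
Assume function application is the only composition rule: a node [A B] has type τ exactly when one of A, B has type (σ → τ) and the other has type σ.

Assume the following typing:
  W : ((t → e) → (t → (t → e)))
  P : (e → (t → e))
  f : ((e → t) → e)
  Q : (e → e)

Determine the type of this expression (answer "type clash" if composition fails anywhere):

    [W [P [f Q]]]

type clash

[f Q]: ((e → t) → e) with (e → e) — neither is a function whose domain matches the other; composition fails here.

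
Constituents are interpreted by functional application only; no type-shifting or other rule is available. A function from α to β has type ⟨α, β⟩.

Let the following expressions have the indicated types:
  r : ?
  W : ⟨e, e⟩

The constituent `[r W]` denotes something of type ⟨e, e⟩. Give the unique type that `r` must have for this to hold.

[r W] is required to be ⟨e, e⟩. W : ⟨e, e⟩ cannot yield ⟨e, e⟩ as functor, so r : ⟨⟨e, e⟩, ⟨e, e⟩⟩.

⟨⟨e, e⟩, ⟨e, e⟩⟩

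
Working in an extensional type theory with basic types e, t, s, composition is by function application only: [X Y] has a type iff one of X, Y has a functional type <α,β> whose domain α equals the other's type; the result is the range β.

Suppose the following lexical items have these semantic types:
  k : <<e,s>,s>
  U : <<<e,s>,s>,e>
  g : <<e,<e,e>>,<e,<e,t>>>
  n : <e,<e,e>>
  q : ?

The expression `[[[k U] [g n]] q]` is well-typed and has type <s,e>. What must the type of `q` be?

[[[k U] [g n]] q] must have type <s,e>. The sister [[k U] [g n]] has type <e,t>; that is not a function onto <s,e>, so q must be the functor, of type <<e,t>,<s,e>>.

<<e,t>,<s,e>>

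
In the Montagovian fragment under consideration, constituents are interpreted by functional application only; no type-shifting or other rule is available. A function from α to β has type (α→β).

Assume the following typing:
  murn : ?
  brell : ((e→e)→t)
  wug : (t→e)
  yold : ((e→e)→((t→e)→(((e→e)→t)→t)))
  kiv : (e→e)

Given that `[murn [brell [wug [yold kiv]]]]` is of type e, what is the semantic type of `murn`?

At [murn [brell [wug [yold kiv]]]] (required: e): [brell [wug [yold kiv]]] is t, which is not a function with range e; hence murn is the functor — type (t→e).

(t→e)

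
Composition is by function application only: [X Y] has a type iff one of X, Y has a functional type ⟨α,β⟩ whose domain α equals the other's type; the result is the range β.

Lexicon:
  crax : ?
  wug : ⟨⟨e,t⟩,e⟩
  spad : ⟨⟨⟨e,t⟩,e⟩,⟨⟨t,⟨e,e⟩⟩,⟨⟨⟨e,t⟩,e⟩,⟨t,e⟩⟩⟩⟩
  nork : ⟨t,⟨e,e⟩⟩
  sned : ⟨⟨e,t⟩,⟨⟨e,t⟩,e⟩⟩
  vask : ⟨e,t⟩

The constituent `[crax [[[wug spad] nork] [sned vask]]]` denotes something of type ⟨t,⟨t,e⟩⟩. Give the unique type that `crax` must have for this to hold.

At [crax [[[wug spad] nork] [sned vask]]] (required: ⟨t,⟨t,e⟩⟩): [[[wug spad] nork] [sned vask]] is ⟨t,e⟩, which is not a function with range ⟨t,⟨t,e⟩⟩; hence crax is the functor — type ⟨⟨t,e⟩,⟨t,⟨t,e⟩⟩⟩.

⟨⟨t,e⟩,⟨t,⟨t,e⟩⟩⟩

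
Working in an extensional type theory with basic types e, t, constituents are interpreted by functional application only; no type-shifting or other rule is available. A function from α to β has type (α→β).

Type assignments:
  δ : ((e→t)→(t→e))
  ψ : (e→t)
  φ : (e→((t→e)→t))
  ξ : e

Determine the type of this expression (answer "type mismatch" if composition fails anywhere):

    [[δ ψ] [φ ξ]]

[δ ψ]: ((e→t)→(t→e)) applied to (e→t) yields (t→e).
[φ ξ]: (e→((t→e)→t)) applied to e yields ((t→e)→t).
[[δ ψ] [φ ξ]]: ((t→e)→t) applied to (t→e) yields t.

t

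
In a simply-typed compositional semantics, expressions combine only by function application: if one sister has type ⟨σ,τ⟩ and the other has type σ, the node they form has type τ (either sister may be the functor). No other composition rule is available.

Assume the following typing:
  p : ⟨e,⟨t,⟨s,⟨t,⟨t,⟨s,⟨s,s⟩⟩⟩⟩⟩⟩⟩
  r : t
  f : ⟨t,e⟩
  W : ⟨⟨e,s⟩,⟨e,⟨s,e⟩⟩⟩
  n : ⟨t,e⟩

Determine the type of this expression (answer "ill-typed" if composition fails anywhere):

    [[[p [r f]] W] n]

ill-typed

[r f] — f of type ⟨t,e⟩ combines with r of type t: type e.
[p [r f]] — p of type ⟨e,⟨t,⟨s,⟨t,⟨t,⟨s,⟨s,s⟩⟩⟩⟩⟩⟩⟩ combines with [r f] of type e: type ⟨t,⟨s,⟨t,⟨t,⟨s,⟨s,s⟩⟩⟩⟩⟩⟩.
[[p [r f]] W]: ⟨t,⟨s,⟨t,⟨t,⟨s,⟨s,s⟩⟩⟩⟩⟩⟩ with ⟨⟨e,s⟩,⟨e,⟨s,e⟩⟩⟩ — neither is a function whose domain matches the other; composition fails here.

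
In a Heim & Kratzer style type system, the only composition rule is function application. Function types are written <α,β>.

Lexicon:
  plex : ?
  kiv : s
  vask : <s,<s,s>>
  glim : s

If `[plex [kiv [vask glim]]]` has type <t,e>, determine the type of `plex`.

For [plex [kiv [vask glim]]] to have type <t,e> with [kiv [vask glim]] of type s, plex must be the function: plex : <s,<t,e>>.

<s,<t,e>>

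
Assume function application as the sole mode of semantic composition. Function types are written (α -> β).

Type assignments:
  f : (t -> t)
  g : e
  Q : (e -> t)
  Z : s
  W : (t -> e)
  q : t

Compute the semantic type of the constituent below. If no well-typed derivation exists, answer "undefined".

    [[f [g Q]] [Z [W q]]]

undefined

[g Q] — Q of type (e -> t) combines with g of type e: type t.
[f [g Q]] — f of type (t -> t) combines with [g Q] of type t: type t.
[W q] — W of type (t -> e) combines with q of type t: type e.
[Z [W q]]: s and e cannot combine by function application — type clash.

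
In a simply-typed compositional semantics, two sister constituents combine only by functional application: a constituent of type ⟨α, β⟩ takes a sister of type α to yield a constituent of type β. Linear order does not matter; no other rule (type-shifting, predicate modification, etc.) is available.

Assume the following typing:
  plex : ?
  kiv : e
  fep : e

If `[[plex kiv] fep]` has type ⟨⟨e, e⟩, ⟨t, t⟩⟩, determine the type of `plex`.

⟨e, ⟨e, ⟨⟨e, e⟩, ⟨t, t⟩⟩⟩⟩

At [[plex kiv] fep] (required: ⟨⟨e, e⟩, ⟨t, t⟩⟩): fep is e, which is not a function with range ⟨⟨e, e⟩, ⟨t, t⟩⟩; hence [plex kiv] is the functor — type ⟨e, ⟨⟨e, e⟩, ⟨t, t⟩⟩⟩.
At [plex kiv] (required: ⟨e, ⟨⟨e, e⟩, ⟨t, t⟩⟩⟩): kiv is e, which is not a function with range ⟨e, ⟨⟨e, e⟩, ⟨t, t⟩⟩⟩; hence plex is the functor — type ⟨e, ⟨e, ⟨⟨e, e⟩, ⟨t, t⟩⟩⟩⟩.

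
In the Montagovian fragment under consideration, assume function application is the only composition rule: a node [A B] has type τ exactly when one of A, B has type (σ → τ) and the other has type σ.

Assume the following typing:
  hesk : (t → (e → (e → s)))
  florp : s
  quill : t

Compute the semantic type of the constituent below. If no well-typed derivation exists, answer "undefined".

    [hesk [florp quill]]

[florp quill]: s and t cannot combine by function application — type clash.

undefined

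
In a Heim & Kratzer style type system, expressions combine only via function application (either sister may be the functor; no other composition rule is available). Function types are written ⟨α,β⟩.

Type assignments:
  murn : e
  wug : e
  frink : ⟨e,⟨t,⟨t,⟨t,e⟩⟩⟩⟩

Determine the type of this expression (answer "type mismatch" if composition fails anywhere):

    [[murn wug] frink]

[murn wug]: e with e — neither is a function whose domain matches the other; composition fails here.

type mismatch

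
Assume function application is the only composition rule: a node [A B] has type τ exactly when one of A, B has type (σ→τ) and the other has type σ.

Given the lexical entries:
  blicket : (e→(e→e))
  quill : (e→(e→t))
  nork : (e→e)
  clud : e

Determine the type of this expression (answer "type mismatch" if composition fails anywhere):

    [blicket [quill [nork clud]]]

[nork clud]: nork is (e→e), clud is e; result e.
[quill [nork clud]]: quill is (e→(e→t)), [nork clud] is e; result (e→t).
[blicket [quill [nork clud]]]: (e→(e→e)) and (e→t) cannot combine by function application — type clash.

type mismatch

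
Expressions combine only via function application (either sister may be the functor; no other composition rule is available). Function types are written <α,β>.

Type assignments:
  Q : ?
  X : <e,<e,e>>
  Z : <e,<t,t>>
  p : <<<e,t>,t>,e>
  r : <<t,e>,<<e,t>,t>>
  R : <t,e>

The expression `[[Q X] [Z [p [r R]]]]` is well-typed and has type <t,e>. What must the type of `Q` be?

[[Q X] [Z [p [r R]]]] is required to be <t,e>. [Z [p [r R]]] : <t,t> cannot yield <t,e> as functor, so [Q X] : <<t,t>,<t,e>>.
[Q X] is required to be <<t,t>,<t,e>>. X : <e,<e,e>> cannot yield <<t,t>,<t,e>> as functor, so Q : <<e,<e,e>>,<<t,t>,<t,e>>>.

<<e,<e,e>>,<<t,t>,<t,e>>>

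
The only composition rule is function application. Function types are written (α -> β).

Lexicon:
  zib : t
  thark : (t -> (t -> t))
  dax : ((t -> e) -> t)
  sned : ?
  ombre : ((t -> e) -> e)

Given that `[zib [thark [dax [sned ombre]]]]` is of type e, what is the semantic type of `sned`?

[zib [thark [dax [sned ombre]]]] is required to be e. zib : t cannot yield e as functor, so [thark [dax [sned ombre]]] : (t -> e).
[thark [dax [sned ombre]]] is required to be (t -> e). thark : (t -> (t -> t)) cannot yield (t -> e) as functor, so [dax [sned ombre]] : ((t -> (t -> t)) -> (t -> e)).
[dax [sned ombre]] is required to be ((t -> (t -> t)) -> (t -> e)). dax : ((t -> e) -> t) cannot yield ((t -> (t -> t)) -> (t -> e)) as functor, so [sned ombre] : (((t -> e) -> t) -> ((t -> (t -> t)) -> (t -> e))).
[sned ombre] is required to be (((t -> e) -> t) -> ((t -> (t -> t)) -> (t -> e))). ombre : ((t -> e) -> e) cannot yield (((t -> e) -> t) -> ((t -> (t -> t)) -> (t -> e))) as functor, so sned : (((t -> e) -> e) -> (((t -> e) -> t) -> ((t -> (t -> t)) -> (t -> e)))).

(((t -> e) -> e) -> (((t -> e) -> t) -> ((t -> (t -> t)) -> (t -> e))))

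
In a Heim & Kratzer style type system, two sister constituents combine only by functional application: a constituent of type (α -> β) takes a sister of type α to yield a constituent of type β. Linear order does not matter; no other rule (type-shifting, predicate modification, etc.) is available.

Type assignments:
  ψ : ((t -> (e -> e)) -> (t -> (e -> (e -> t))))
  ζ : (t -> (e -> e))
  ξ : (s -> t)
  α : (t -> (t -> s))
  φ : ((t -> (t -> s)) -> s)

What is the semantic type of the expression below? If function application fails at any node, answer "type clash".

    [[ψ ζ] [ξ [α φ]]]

(e -> (e -> t))

[ψ ζ]: ((t -> (e -> e)) -> (t -> (e -> (e -> t)))) applied to (t -> (e -> e)) yields (t -> (e -> (e -> t))).
[α φ]: ((t -> (t -> s)) -> s) applied to (t -> (t -> s)) yields s.
[ξ [α φ]]: (s -> t) applied to s yields t.
[[ψ ζ] [ξ [α φ]]]: (t -> (e -> (e -> t))) applied to t yields (e -> (e -> t)).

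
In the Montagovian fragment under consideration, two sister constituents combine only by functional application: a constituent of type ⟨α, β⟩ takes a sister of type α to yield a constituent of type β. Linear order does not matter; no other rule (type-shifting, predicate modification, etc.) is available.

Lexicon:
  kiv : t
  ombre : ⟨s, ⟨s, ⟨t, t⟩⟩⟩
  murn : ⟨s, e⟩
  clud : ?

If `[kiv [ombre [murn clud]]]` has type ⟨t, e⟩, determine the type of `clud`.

[kiv [ombre [murn clud]]] is required to be ⟨t, e⟩. kiv : t cannot yield ⟨t, e⟩ as functor, so [ombre [murn clud]] : ⟨t, ⟨t, e⟩⟩.
[ombre [murn clud]] is required to be ⟨t, ⟨t, e⟩⟩. ombre : ⟨s, ⟨s, ⟨t, t⟩⟩⟩ cannot yield ⟨t, ⟨t, e⟩⟩ as functor, so [murn clud] : ⟨⟨s, ⟨s, ⟨t, t⟩⟩⟩, ⟨t, ⟨t, e⟩⟩⟩.
[murn clud] is required to be ⟨⟨s, ⟨s, ⟨t, t⟩⟩⟩, ⟨t, ⟨t, e⟩⟩⟩. murn : ⟨s, e⟩ cannot yield ⟨⟨s, ⟨s, ⟨t, t⟩⟩⟩, ⟨t, ⟨t, e⟩⟩⟩ as functor, so clud : ⟨⟨s, e⟩, ⟨⟨s, ⟨s, ⟨t, t⟩⟩⟩, ⟨t, ⟨t, e⟩⟩⟩⟩.

⟨⟨s, e⟩, ⟨⟨s, ⟨s, ⟨t, t⟩⟩⟩, ⟨t, ⟨t, e⟩⟩⟩⟩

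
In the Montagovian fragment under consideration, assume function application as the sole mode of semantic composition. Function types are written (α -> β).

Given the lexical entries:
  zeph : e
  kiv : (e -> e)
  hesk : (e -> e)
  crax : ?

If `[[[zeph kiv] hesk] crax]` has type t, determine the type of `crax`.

[[[zeph kiv] hesk] crax] must have type t. The sister [[zeph kiv] hesk] has type e; that is not a function onto t, so crax must be the functor, of type (e -> t).

(e -> t)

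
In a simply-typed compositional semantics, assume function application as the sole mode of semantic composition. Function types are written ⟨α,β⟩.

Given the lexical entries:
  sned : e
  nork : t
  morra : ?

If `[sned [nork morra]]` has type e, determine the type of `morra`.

[sned [nork morra]] must have type e. The sister sned has type e; that is not a function onto e, so [nork morra] must be the functor, of type ⟨e,e⟩.
[nork morra] must have type ⟨e,e⟩. The sister nork has type t; that is not a function onto ⟨e,e⟩, so morra must be the functor, of type ⟨t,⟨e,e⟩⟩.

⟨t,⟨e,e⟩⟩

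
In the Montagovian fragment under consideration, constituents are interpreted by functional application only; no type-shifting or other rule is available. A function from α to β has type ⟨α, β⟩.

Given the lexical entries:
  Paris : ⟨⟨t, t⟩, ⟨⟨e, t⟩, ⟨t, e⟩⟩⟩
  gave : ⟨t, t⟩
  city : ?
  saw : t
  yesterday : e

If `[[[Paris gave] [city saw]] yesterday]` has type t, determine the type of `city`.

[[[Paris gave] [city saw]] yesterday] is required to be t. yesterday : e cannot yield t as functor, so [[Paris gave] [city saw]] : ⟨e, t⟩.
[[Paris gave] [city saw]] is required to be ⟨e, t⟩. [Paris gave] : ⟨⟨e, t⟩, ⟨t, e⟩⟩ cannot yield ⟨e, t⟩ as functor, so [city saw] : ⟨⟨⟨e, t⟩, ⟨t, e⟩⟩, ⟨e, t⟩⟩.
[city saw] is required to be ⟨⟨⟨e, t⟩, ⟨t, e⟩⟩, ⟨e, t⟩⟩. saw : t cannot yield ⟨⟨⟨e, t⟩, ⟨t, e⟩⟩, ⟨e, t⟩⟩ as functor, so city : ⟨t, ⟨⟨⟨e, t⟩, ⟨t, e⟩⟩, ⟨e, t⟩⟩⟩.

⟨t, ⟨⟨⟨e, t⟩, ⟨t, e⟩⟩, ⟨e, t⟩⟩⟩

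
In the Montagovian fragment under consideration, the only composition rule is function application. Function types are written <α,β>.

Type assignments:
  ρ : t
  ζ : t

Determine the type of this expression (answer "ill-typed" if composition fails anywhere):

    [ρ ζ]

ill-typed

At [ρ ζ]: neither t nor t can take the other as argument; the node is ill-typed.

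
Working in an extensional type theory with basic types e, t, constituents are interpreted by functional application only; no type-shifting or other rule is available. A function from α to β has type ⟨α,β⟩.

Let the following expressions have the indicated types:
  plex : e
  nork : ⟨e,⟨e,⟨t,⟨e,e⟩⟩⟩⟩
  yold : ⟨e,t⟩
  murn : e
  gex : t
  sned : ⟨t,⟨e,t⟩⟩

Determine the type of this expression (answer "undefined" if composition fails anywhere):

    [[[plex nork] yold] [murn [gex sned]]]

[plex nork]: nork is ⟨e,⟨e,⟨t,⟨e,e⟩⟩⟩⟩, plex is e; result ⟨e,⟨t,⟨e,e⟩⟩⟩.
At [[plex nork] yold]: neither ⟨e,⟨t,⟨e,e⟩⟩⟩ nor ⟨e,t⟩ can take the other as argument; the node is ill-typed.

undefined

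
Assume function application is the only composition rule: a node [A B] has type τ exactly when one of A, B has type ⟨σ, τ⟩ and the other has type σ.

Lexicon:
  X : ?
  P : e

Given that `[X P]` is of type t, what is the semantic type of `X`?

At [X P] (required: t): P is e, which is not a function with range t; hence X is the functor — type ⟨e, t⟩.

⟨e, t⟩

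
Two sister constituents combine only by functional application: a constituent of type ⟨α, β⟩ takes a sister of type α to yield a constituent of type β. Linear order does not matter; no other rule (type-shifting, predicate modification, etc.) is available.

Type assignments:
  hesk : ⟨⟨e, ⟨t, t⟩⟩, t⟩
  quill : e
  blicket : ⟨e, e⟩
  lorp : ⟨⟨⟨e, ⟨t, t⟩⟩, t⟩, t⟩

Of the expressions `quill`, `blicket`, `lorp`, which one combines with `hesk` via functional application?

lorp

quill : e — hesk needs ⟨e, ⟨t, t⟩⟩; quill needs nothing (atomic); neither fits.
blicket : ⟨e, e⟩ — hesk needs ⟨e, ⟨t, t⟩⟩; blicket needs e; neither fits.
lorp — combines: lorp : ⟨⟨⟨e, ⟨t, t⟩⟩, t⟩, t⟩ takes hesk : ⟨⟨e, ⟨t, t⟩⟩, t⟩ as argument, giving t.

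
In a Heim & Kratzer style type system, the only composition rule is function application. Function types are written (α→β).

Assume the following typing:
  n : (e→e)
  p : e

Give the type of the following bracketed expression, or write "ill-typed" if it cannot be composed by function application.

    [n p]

[n p] — n of type (e→e) combines with p of type e: type e.

e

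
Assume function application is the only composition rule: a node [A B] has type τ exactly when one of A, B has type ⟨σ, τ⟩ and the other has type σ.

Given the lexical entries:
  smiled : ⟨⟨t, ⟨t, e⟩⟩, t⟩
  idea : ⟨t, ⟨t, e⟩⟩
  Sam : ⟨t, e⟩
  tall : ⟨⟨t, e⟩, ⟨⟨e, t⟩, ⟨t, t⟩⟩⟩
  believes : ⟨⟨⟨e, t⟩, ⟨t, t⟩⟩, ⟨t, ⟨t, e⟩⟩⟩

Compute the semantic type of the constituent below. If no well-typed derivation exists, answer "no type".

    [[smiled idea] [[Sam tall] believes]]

⟨t, e⟩

[smiled idea] — smiled of type ⟨⟨t, ⟨t, e⟩⟩, t⟩ combines with idea of type ⟨t, ⟨t, e⟩⟩: type t.
[Sam tall] — tall of type ⟨⟨t, e⟩, ⟨⟨e, t⟩, ⟨t, t⟩⟩⟩ combines with Sam of type ⟨t, e⟩: type ⟨⟨e, t⟩, ⟨t, t⟩⟩.
[[Sam tall] believes] — believes of type ⟨⟨⟨e, t⟩, ⟨t, t⟩⟩, ⟨t, ⟨t, e⟩⟩⟩ combines with [Sam tall] of type ⟨⟨e, t⟩, ⟨t, t⟩⟩: type ⟨t, ⟨t, e⟩⟩.
[[smiled idea] [[Sam tall] believes]] — [[Sam tall] believes] of type ⟨t, ⟨t, e⟩⟩ combines with [smiled idea] of type t: type ⟨t, e⟩.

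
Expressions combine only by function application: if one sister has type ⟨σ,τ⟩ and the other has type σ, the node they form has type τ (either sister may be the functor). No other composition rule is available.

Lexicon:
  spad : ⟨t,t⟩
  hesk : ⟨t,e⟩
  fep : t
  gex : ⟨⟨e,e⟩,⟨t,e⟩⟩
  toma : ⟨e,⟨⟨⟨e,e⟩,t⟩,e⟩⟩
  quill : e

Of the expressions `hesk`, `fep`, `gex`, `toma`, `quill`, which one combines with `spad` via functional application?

hesk : ⟨t,e⟩ — does not combine with spad.
fep — combines: spad : ⟨t,t⟩ takes fep : t as argument, giving t.
gex : ⟨⟨e,e⟩,⟨t,e⟩⟩ — does not combine with spad.
toma : ⟨e,⟨⟨⟨e,e⟩,t⟩,e⟩⟩ — does not combine with spad.
quill : e — does not combine with spad.

fep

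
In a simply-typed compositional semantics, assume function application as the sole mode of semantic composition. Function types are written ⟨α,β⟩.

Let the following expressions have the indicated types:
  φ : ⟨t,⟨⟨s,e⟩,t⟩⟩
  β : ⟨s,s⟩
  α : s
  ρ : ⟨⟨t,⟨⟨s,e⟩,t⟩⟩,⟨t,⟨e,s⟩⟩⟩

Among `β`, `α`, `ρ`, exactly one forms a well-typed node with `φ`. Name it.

β : ⟨s,s⟩ — φ needs t; β needs s; neither fits.
α : s — φ needs t; α needs nothing (atomic); neither fits.
ρ — combines: ρ : ⟨⟨t,⟨⟨s,e⟩,t⟩⟩,⟨t,⟨e,s⟩⟩⟩ takes φ : ⟨t,⟨⟨s,e⟩,t⟩⟩ as argument, giving ⟨t,⟨e,s⟩⟩.

ρ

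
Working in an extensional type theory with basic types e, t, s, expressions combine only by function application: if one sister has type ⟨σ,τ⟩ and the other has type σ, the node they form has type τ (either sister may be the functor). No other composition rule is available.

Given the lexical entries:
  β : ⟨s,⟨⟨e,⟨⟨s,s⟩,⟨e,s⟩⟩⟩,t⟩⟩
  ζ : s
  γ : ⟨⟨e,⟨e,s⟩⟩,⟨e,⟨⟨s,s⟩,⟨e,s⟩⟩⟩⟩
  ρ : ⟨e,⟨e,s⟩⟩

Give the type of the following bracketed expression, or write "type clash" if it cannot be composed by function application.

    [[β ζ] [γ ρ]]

t

[β ζ]: functor β : ⟨s,⟨⟨e,⟨⟨s,s⟩,⟨e,s⟩⟩⟩,t⟩⟩, argument ζ : s; result ⟨⟨e,⟨⟨s,s⟩,⟨e,s⟩⟩⟩,t⟩.
[γ ρ]: functor γ : ⟨⟨e,⟨e,s⟩⟩,⟨e,⟨⟨s,s⟩,⟨e,s⟩⟩⟩⟩, argument ρ : ⟨e,⟨e,s⟩⟩; result ⟨e,⟨⟨s,s⟩,⟨e,s⟩⟩⟩.
[[β ζ] [γ ρ]]: functor [β ζ] : ⟨⟨e,⟨⟨s,s⟩,⟨e,s⟩⟩⟩,t⟩, argument [γ ρ] : ⟨e,⟨⟨s,s⟩,⟨e,s⟩⟩⟩; result t.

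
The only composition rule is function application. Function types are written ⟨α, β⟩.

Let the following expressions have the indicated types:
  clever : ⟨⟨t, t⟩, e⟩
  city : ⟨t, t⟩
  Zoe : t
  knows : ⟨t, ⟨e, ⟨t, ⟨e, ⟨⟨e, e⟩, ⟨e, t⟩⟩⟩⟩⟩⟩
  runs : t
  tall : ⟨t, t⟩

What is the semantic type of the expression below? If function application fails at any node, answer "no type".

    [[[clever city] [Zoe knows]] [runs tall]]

[clever city]: clever is ⟨⟨t, t⟩, e⟩, city is ⟨t, t⟩; result e.
[Zoe knows]: knows is ⟨t, ⟨e, ⟨t, ⟨e, ⟨⟨e, e⟩, ⟨e, t⟩⟩⟩⟩⟩⟩, Zoe is t; result ⟨e, ⟨t, ⟨e, ⟨⟨e, e⟩, ⟨e, t⟩⟩⟩⟩⟩.
[[clever city] [Zoe knows]]: [Zoe knows] is ⟨e, ⟨t, ⟨e, ⟨⟨e, e⟩, ⟨e, t⟩⟩⟩⟩⟩, [clever city] is e; result ⟨t, ⟨e, ⟨⟨e, e⟩, ⟨e, t⟩⟩⟩⟩.
[runs tall]: tall is ⟨t, t⟩, runs is t; result t.
[[[clever city] [Zoe knows]] [runs tall]]: [[clever city] [Zoe knows]] is ⟨t, ⟨e, ⟨⟨e, e⟩, ⟨e, t⟩⟩⟩⟩, [runs tall] is t; result ⟨e, ⟨⟨e, e⟩, ⟨e, t⟩⟩⟩.

⟨e, ⟨⟨e, e⟩, ⟨e, t⟩⟩⟩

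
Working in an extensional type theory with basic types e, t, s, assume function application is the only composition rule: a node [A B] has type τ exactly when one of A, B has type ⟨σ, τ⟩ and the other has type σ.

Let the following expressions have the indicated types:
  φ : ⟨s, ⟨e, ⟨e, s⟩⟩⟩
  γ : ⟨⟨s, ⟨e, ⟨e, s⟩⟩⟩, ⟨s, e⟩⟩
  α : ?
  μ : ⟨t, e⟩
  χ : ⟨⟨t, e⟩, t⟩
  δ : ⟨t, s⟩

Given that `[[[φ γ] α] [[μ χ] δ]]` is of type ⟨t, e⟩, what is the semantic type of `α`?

[[[φ γ] α] [[μ χ] δ]] is required to be ⟨t, e⟩. [[μ χ] δ] : s cannot yield ⟨t, e⟩ as functor, so [[φ γ] α] : ⟨s, ⟨t, e⟩⟩.
[[φ γ] α] is required to be ⟨s, ⟨t, e⟩⟩. [φ γ] : ⟨s, e⟩ cannot yield ⟨s, ⟨t, e⟩⟩ as functor, so α : ⟨⟨s, e⟩, ⟨s, ⟨t, e⟩⟩⟩.

⟨⟨s, e⟩, ⟨s, ⟨t, e⟩⟩⟩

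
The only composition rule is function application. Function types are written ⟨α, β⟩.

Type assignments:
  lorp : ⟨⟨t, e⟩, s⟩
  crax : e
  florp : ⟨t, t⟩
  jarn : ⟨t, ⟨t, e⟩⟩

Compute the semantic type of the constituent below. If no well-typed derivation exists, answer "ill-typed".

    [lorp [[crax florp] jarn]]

ill-typed

[crax florp]: e and ⟨t, t⟩ cannot combine by function application — type clash.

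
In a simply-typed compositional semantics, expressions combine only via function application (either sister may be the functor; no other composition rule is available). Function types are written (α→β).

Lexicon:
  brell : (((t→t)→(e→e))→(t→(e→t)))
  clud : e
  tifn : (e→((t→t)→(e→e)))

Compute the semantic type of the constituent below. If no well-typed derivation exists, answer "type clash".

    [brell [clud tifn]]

[clud tifn]: functor tifn : (e→((t→t)→(e→e))), argument clud : e; result ((t→t)→(e→e)).
[brell [clud tifn]]: functor brell : (((t→t)→(e→e))→(t→(e→t))), argument [clud tifn] : ((t→t)→(e→e)); result (t→(e→t)).

(t→(e→t))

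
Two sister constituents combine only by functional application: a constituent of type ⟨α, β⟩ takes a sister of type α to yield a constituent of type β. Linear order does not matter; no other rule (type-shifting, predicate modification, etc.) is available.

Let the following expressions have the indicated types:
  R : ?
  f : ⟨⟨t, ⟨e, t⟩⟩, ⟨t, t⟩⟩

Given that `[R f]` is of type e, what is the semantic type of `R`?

⟨⟨⟨t, ⟨e, t⟩⟩, ⟨t, t⟩⟩, e⟩

For [R f] to have type e with f of type ⟨⟨t, ⟨e, t⟩⟩, ⟨t, t⟩⟩, R must be the function: R : ⟨⟨⟨t, ⟨e, t⟩⟩, ⟨t, t⟩⟩, e⟩.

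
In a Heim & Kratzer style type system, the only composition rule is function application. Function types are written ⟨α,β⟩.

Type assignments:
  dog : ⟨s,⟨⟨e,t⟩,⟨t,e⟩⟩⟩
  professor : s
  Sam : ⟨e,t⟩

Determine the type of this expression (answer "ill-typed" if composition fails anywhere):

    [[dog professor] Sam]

⟨t,e⟩

At [dog professor], dog : ⟨s,⟨⟨e,t⟩,⟨t,e⟩⟩⟩ takes professor : s, giving ⟨⟨e,t⟩,⟨t,e⟩⟩.
At [[dog professor] Sam], [dog professor] : ⟨⟨e,t⟩,⟨t,e⟩⟩ takes Sam : ⟨e,t⟩, giving ⟨t,e⟩.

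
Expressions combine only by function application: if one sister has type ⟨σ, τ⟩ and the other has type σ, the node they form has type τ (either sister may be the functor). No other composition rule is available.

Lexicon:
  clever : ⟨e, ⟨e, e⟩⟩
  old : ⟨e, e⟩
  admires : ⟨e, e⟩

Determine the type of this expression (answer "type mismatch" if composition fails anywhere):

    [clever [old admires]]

[old admires]: ⟨e, e⟩ with ⟨e, e⟩ — neither is a function whose domain matches the other; composition fails here.

type mismatch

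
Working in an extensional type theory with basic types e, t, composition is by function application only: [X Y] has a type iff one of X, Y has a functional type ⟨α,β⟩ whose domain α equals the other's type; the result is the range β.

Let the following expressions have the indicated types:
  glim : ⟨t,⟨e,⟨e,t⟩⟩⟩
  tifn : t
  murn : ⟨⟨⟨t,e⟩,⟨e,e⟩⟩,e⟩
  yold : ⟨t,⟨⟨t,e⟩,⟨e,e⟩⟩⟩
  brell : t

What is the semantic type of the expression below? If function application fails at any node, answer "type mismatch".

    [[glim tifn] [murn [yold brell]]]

⟨e,t⟩

At [glim tifn], glim : ⟨t,⟨e,⟨e,t⟩⟩⟩ takes tifn : t, giving ⟨e,⟨e,t⟩⟩.
At [yold brell], yold : ⟨t,⟨⟨t,e⟩,⟨e,e⟩⟩⟩ takes brell : t, giving ⟨⟨t,e⟩,⟨e,e⟩⟩.
At [murn [yold brell]], murn : ⟨⟨⟨t,e⟩,⟨e,e⟩⟩,e⟩ takes [yold brell] : ⟨⟨t,e⟩,⟨e,e⟩⟩, giving e.
At [[glim tifn] [murn [yold brell]]], [glim tifn] : ⟨e,⟨e,t⟩⟩ takes [murn [yold brell]] : e, giving ⟨e,t⟩.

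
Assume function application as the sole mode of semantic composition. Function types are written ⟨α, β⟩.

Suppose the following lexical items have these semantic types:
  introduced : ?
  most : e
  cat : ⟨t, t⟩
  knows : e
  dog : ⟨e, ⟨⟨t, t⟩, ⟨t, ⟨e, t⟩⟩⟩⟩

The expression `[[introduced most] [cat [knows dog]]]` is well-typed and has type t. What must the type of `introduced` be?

At [[introduced most] [cat [knows dog]]] (required: t): [cat [knows dog]] is ⟨t, ⟨e, t⟩⟩, which is not a function with range t; hence [introduced most] is the functor — type ⟨⟨t, ⟨e, t⟩⟩, t⟩.
At [introduced most] (required: ⟨⟨t, ⟨e, t⟩⟩, t⟩): most is e, which is not a function with range ⟨⟨t, ⟨e, t⟩⟩, t⟩; hence introduced is the functor — type ⟨e, ⟨⟨t, ⟨e, t⟩⟩, t⟩⟩.

⟨e, ⟨⟨t, ⟨e, t⟩⟩, t⟩⟩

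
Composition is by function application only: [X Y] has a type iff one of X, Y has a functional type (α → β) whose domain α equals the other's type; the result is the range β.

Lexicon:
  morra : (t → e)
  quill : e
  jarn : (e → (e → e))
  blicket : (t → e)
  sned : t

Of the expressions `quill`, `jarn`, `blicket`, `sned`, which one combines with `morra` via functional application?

sned

quill : e — morra needs t; quill needs nothing (atomic); neither fits.
jarn : (e → (e → e)) — morra needs t; jarn needs e; neither fits.
blicket : (t → e) — morra needs t; blicket needs t; neither fits.
sned — combines: morra : (t → e) takes sned : t as argument, giving e.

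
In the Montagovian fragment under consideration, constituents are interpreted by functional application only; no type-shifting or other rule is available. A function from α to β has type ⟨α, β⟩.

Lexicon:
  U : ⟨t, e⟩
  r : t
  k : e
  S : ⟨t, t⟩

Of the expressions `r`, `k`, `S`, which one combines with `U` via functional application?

r

r — combines: U : ⟨t, e⟩ takes r : t as argument, giving e.
k : e — no; U wants t, and k wants nothing (atomic).
S : ⟨t, t⟩ — no; U wants t, and S wants t.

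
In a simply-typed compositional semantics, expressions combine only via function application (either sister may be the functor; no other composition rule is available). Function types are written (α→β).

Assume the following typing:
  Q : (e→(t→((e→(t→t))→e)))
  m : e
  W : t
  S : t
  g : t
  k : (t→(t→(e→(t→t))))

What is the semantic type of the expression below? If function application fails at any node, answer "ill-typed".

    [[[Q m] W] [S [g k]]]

[Q m]: functor Q : (e→(t→((e→(t→t))→e))), argument m : e; result (t→((e→(t→t))→e)).
[[Q m] W]: functor [Q m] : (t→((e→(t→t))→e)), argument W : t; result ((e→(t→t))→e).
[g k]: functor k : (t→(t→(e→(t→t)))), argument g : t; result (t→(e→(t→t))).
[S [g k]]: functor [g k] : (t→(e→(t→t))), argument S : t; result (e→(t→t)).
[[[Q m] W] [S [g k]]]: functor [[Q m] W] : ((e→(t→t))→e), argument [S [g k]] : (e→(t→t)); result e.

e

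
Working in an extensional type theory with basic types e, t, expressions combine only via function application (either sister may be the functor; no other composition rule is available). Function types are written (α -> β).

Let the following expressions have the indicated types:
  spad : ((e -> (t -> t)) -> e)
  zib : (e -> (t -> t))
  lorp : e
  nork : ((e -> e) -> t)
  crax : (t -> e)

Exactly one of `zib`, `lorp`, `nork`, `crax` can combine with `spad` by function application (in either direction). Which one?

zib

zib — combines: spad : ((e -> (t -> t)) -> e) takes zib : (e -> (t -> t)) as argument, giving e.
lorp : e — neither side's domain matches the other.
nork : ((e -> e) -> t) — neither side's domain matches the other.
crax : (t -> e) — neither side's domain matches the other.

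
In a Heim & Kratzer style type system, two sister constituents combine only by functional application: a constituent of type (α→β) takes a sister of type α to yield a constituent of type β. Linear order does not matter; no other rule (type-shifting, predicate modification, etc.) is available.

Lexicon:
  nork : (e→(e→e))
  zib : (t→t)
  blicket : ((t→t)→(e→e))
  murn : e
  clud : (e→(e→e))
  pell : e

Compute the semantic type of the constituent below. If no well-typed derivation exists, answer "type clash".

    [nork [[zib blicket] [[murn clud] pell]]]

[zib blicket]: blicket is ((t→t)→(e→e)), zib is (t→t); result (e→e).
[murn clud]: clud is (e→(e→e)), murn is e; result (e→e).
[[murn clud] pell]: [murn clud] is (e→e), pell is e; result e.
[[zib blicket] [[murn clud] pell]]: [zib blicket] is (e→e), [[murn clud] pell] is e; result e.
[nork [[zib blicket] [[murn clud] pell]]]: nork is (e→(e→e)), [[zib blicket] [[murn clud] pell]] is e; result (e→e).

(e→e)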